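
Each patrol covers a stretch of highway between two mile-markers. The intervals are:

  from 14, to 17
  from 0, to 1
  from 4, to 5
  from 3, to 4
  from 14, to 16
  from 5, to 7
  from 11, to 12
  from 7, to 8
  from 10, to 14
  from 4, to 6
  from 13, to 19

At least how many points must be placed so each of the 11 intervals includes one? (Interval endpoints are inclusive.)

5

Sort by right endpoint; whenever an interval is uncovered, place a point at its right end.
By right end: [0,1]  [3,4]  [4,5]  [4,6]  [5,7]  [7,8]  [11,12]  [10,14]  [14,16]  [14,17]  [13,19]
[0,1] uncovered → point at 1; [3,4] uncovered → point at 4; [5,7] uncovered → point at 7; [11,12] uncovered → point at 12; [14,16] uncovered → point at 16.
Points: 1, 4, 7, 12, 16 (5 total).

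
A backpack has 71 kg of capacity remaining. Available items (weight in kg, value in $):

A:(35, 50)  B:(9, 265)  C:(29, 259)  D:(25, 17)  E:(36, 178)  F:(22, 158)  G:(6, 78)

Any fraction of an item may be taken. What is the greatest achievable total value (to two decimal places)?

Ratios (sorted): B 29.44, G 13.00, C 8.93, F 7.18, E 4.94, A 1.43, D 0.68
take B (9 @ 265); take G (6 @ 78); take C (29 @ 259); take F (22 @ 158); take 5/36 of E → 24.72. Capacity used 71/71.
Total value = 784.72

784.72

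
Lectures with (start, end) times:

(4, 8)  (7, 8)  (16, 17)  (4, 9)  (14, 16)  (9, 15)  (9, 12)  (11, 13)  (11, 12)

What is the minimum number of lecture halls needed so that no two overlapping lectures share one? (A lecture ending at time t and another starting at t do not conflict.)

starts: [4, 4, 7, 9, 9, 11, 11, 14, 16]
ends:   [8, 8, 9, 12, 12, 13, 15, 16, 17]
s4→1 s4→2 s7→3 e8→2 e8→1 e9→0 s9→1 s9→2 s11→3 s11→4  — peak 4.

4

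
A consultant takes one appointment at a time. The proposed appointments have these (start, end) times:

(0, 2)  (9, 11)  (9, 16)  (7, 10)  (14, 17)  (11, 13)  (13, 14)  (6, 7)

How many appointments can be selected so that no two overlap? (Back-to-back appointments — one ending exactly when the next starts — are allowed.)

6

Sort by end time and greedily take each interval whose start is ≥ the last chosen end.
By end time: (0,2), (6,7), (7,10), (9,11), (11,13), (13,14), (9,16), (14,17).
Pick (0,2); next start ≥ 2 → (6,7); next start ≥ 7 → (7,10); next start ≥ 10 → (11,13); next start ≥ 13 → (13,14); next start ≥ 14 → (14,17).
Selected 6 appointments.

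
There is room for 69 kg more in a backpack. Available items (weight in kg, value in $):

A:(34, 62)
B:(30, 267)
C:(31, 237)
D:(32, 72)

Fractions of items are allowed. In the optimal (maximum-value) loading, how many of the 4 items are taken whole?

2

Greedy by value/weight ratio, highest first.
Order: B (267/30=8.90) > C (237/31=7.65) > D (72/32=2.25) > A (62/34=1.82)
Fill: take B (30 @ 267) → take C (31 @ 237) → take 8/32 of D → 18.00; 69/69 used.
2 item(s) taken whole; one partial (take 8/32 of D).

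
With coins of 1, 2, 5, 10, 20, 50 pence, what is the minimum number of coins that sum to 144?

6

144 − 2×50→44 − 2×20→4 − 2×2→0
Total coins = 2 + 2 + 2 = 6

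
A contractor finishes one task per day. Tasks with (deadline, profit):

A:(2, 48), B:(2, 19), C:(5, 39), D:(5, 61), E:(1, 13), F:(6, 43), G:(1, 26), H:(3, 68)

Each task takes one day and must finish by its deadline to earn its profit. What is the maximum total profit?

285

Sort by profit descending; place each in the latest free slot ≤ its deadline.
By profit: H(d3,68), D(d5,61), A(d2,48), F(d6,43), C(d5,39), G(d1,26), B(d2,19), E(d1,13)
H→slot 3; D→slot 5; A→slot 2; F→slot 6; C→slot 4; G→slot 1; B skipped; E skipped.
Profit = 26 + 48 + 68 + 39 + 61 + 43 = 285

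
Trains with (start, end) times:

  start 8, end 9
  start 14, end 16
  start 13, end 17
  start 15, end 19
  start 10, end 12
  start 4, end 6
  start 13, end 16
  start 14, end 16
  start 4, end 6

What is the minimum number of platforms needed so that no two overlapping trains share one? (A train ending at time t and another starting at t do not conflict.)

5

starts: [4, 4, 8, 10, 13, 13, 14, 14, 15]
ends:   [6, 6, 9, 12, 16, 16, 16, 17, 19]
s4→1 s4→2 e6→1 e6→0 s8→1 e9→0 s10→1 e12→0 s13→1 s13→2 s14→3 s14→4 s15→5  — peak 5.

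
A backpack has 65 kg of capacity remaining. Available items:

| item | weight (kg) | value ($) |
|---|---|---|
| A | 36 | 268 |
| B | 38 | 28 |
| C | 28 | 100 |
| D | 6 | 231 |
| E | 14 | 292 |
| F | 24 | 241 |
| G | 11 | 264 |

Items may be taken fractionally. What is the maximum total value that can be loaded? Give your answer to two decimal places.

1102.44

Sort by value per unit weight and fill in that order.
Order: D (231/6=38.50) > G (264/11=24.00) > E (292/14=20.86) > F (241/24=10.04) > A (268/36=7.44) > C (100/28=3.57) > B (28/38=0.74)
Fill: take D (6 @ 231) → take G (11 @ 264) → take E (14 @ 292) → take F (24 @ 241) → take 10/36 of A → 74.44; 65/65 used.
Total value = 1102.44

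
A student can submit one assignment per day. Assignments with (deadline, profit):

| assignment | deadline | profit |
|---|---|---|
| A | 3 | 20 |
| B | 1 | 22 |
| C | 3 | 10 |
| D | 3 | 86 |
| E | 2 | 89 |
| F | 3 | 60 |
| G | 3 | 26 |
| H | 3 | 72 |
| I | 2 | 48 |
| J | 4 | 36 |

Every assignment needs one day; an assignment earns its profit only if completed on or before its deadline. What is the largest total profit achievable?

283

By profit: E(d2,89), D(d3,86), H(d3,72), F(d3,60), I(d2,48), J(d4,36), G(d3,26), B(d1,22), A(d3,20), C(d3,10)
E→slot 2; D→slot 3; H→slot 1; F skipped; I skipped; J→slot 4; G skipped; B skipped; A skipped; C skipped.
Profit = 72 + 89 + 86 + 36 = 283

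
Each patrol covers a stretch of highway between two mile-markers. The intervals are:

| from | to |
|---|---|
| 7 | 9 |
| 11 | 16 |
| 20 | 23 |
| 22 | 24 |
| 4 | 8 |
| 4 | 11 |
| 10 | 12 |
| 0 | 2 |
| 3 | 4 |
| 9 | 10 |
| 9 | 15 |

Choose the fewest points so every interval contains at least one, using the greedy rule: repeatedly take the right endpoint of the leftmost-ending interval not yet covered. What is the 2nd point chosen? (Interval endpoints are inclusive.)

Sorted: [0,2] [3,4] [4,8] [7,9] [9,10] [4,11] [10,12] [9,15] [11,16] [20,23] [22,24]
{[0,2]} hit by 2; {[3,4],[4,8]} hit by 4; {[7,9],[9,10],[4,11]} hit by 9; {[10,12],[9,15],[11,16]} hit by 12; {[20,23],[22,24]} hit by 23.
Points: 2, 4, 9, 12, 23 (5 total).

4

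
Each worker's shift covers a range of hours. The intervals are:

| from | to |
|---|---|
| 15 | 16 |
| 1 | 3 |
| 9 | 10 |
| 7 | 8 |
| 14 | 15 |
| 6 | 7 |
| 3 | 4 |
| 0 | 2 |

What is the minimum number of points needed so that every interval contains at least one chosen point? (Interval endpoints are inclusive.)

5

Sort by right endpoint; whenever an interval is uncovered, place a point at its right end.
By right end: [0,2]  [1,3]  [3,4]  [6,7]  [7,8]  [9,10]  [14,15]  [15,16]
[0,2] uncovered → point at 2; [3,4] uncovered → point at 4; [6,7] uncovered → point at 7; [9,10] uncovered → point at 10; [14,15] uncovered → point at 15.
Points: 2, 4, 7, 10, 15 (5 total).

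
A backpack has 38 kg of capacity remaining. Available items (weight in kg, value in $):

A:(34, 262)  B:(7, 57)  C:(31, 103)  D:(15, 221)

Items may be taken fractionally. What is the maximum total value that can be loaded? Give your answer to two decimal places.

401.29

Sort by value per unit weight and fill in that order.
Order: D (221/15=14.73) > B (57/7=8.14) > A (262/34=7.71) > C (103/31=3.32)
Fill: take D (15 @ 221) → take B (7 @ 57) → take 16/34 of A → 123.29; 38/38 used.
Total value = 401.29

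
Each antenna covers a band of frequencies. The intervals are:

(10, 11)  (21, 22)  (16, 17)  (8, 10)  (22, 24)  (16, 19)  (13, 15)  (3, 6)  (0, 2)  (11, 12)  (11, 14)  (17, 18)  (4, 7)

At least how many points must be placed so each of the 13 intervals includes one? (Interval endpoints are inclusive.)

By right end: [0,2]  [3,6]  [4,7]  [8,10]  [10,11]  [11,12]  [11,14]  [13,15]  [16,17]  [17,18]  [16,19]  [21,22]  [22,24]
[0,2] uncovered → point at 2; [3,6] uncovered → point at 6; [8,10] uncovered → point at 10; [11,12] uncovered → point at 12; [13,15] uncovered → point at 15; [16,17] uncovered → point at 17; [21,22] uncovered → point at 22.
Points: 2, 6, 10, 12, 15, 17, 22 (7 total).

7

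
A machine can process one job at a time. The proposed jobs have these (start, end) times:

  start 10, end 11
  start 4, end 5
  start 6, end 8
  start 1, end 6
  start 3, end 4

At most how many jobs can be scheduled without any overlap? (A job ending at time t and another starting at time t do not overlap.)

Greedy by earliest finish: after sorting by end time, pick each interval compatible with the last pick.
By end time: (3,4), (4,5), (1,6), (6,8), (10,11).
Pick (3,4); next start ≥ 4 → (4,5); next start ≥ 5 → (6,8); next start ≥ 8 → (10,11).
Selected 4 jobs.

4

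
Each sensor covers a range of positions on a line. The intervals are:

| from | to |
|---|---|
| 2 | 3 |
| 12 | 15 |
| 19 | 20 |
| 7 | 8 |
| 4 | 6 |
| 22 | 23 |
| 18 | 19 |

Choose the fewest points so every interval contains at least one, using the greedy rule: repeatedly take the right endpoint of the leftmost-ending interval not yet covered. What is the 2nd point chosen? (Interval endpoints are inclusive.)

6

Process intervals by earliest right end; each time one isn't hit yet, stab at its right endpoint.
By right end: [2,3]  [4,6]  [7,8]  [12,15]  [18,19]  [19,20]  [22,23]
[2,3] uncovered → point at 3; [4,6] uncovered → point at 6; [7,8] uncovered → point at 8; [12,15] uncovered → point at 15; [18,19] uncovered → point at 19; [22,23] uncovered → point at 23.
Points: 3, 6, 8, 15, 19, 23 (6 total).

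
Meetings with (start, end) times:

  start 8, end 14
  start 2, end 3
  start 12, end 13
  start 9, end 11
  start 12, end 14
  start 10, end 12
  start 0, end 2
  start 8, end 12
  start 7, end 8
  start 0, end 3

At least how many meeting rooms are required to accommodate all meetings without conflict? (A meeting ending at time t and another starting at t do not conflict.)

Count concurrent intervals with a sweep; the peak is the room count.
starts: [0, 0, 2, 7, 8, 8, 9, 10, 12, 12]
ends:   [2, 3, 3, 8, 11, 12, 12, 13, 14, 14]
s0→1 s0→2 e2→1 s2→2 e3→1 e3→0 s7→1 e8→0 s8→1 s8→2 s9→3 s10→4  — peak 4.

4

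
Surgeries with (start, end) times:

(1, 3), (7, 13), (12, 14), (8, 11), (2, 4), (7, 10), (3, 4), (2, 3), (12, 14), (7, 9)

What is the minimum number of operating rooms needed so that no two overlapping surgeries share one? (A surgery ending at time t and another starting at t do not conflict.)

4

starts: [1, 2, 2, 3, 7, 7, 7, 8, 12, 12]
ends:   [3, 3, 4, 4, 9, 10, 11, 13, 14, 14]
s1→1 s2→2 s2→3 e3→2 e3→1 s3→2 e4→1 e4→0 s7→1 s7→2 s7→3 s8→4  — peak 4.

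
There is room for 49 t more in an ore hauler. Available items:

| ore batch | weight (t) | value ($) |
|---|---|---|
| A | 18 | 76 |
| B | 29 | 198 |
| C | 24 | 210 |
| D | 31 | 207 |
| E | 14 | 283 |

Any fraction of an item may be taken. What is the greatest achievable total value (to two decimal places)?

Ratios (sorted): E 20.21, C 8.75, B 6.83, D 6.68, A 4.22
take E (14 @ 283); take C (24 @ 210); take 11/29 of B → 75.10. Capacity used 49/49.
Total value = 568.10

568.10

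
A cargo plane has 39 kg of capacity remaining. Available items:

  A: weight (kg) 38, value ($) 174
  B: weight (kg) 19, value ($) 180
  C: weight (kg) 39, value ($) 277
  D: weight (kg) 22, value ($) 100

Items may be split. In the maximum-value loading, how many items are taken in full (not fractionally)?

1

Ratios (sorted): B 9.47, C 7.10, A 4.58, D 4.55
take B (19 @ 180); take 20/39 of C → 142.05. Capacity used 39/39.
1 item(s) taken whole; one partial (take 20/39 of C).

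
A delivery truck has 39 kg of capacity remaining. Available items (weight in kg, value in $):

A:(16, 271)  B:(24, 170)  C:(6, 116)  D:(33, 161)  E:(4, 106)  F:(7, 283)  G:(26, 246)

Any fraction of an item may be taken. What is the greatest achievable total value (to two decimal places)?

832.77

Sort by value per unit weight and fill in that order.
Ratios (sorted): F 40.43, E 26.50, C 19.33, A 16.94, G 9.46, B 7.08, D 4.88
take F (7 @ 283); take E (4 @ 106); take C (6 @ 116); take A (16 @ 271); take 6/26 of G → 56.77. Capacity used 39/39.
Total value = 832.77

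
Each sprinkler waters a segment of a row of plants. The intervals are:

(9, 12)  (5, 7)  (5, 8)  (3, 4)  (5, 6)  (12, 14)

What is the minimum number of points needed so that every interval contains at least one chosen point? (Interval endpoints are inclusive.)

3

Sort by right endpoint; whenever an interval is uncovered, place a point at its right end.
By right end: [3,4]  [5,6]  [5,7]  [5,8]  [9,12]  [12,14]
[3,4] uncovered → point at 4; [5,6] uncovered → point at 6; [9,12] uncovered → point at 12.
Points: 4, 6, 12 (3 total).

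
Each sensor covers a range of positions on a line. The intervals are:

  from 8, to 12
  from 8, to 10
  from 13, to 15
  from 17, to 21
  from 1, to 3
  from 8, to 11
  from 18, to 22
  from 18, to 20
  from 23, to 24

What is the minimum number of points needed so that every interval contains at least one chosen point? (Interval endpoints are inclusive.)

5

Process intervals by earliest right end; each time one isn't hit yet, stab at its right endpoint.
Sorted: [1,3] [8,10] [8,11] [8,12] [13,15] [18,20] [17,21] [18,22] [23,24]
{[1,3]} hit by 3; {[8,10],[8,11],[8,12]} hit by 10; {[13,15]} hit by 15; {[18,20],[17,21],[18,22]} hit by 20; {[23,24]} hit by 24.
Points: 3, 10, 15, 20, 24 (5 total).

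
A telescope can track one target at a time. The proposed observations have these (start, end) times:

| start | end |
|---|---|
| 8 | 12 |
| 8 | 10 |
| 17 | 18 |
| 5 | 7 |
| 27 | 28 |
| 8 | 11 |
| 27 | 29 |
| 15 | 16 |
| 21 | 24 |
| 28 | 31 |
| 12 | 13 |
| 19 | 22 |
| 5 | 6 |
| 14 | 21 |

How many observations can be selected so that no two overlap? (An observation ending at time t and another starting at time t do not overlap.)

8

Sorted by end: (5,6)  (5,7)  (8,10)  (8,11)  (8,12)  (12,13)  (15,16)  (17,18)  (14,21)  (19,22)  (21,24)  (27,28)  (27,29)  (28,31)
take (5,6); take (8,10); skip (8,11); take (12,13); take (15,16); take (17,18); skip (14,21); take (19,22); take (27,28); skip (27,29); take (28,31).
Selected 8 observations.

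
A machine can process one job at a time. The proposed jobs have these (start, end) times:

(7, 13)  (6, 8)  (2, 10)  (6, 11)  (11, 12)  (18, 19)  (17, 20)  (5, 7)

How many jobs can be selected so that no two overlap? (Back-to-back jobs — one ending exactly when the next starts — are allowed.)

3

Greedy by earliest finish: after sorting by end time, pick each interval compatible with the last pick.
Sorted by end: (5,7)  (6,8)  (2,10)  (6,11)  (11,12)  (7,13)  (18,19)  (17,20)
take (5,7); take (11,12); skip (7,13); take (18,19); skip (17,20).
Selected 3 jobs.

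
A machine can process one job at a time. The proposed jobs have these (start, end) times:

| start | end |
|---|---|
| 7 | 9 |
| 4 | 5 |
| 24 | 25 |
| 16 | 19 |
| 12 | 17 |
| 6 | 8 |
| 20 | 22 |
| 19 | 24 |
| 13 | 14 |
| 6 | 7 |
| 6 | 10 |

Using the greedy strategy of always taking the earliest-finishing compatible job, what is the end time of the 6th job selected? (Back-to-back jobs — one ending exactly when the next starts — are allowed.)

22

Greedy by earliest finish: after sorting by end time, pick each interval compatible with the last pick.
By end time: (4,5), (6,7), (6,8), (7,9), (6,10), (13,14), (12,17), (16,19), (20,22), (19,24), (24,25).
Pick (4,5); next start ≥ 5 → (6,7); next start ≥ 7 → (7,9); next start ≥ 9 → (13,14); next start ≥ 14 → (16,19); next start ≥ 19 → (20,22); next start ≥ 22 → (24,25).
Selected: (4,5) (6,7) (7,9) (13,14) (16,19) (20,22) (24,25)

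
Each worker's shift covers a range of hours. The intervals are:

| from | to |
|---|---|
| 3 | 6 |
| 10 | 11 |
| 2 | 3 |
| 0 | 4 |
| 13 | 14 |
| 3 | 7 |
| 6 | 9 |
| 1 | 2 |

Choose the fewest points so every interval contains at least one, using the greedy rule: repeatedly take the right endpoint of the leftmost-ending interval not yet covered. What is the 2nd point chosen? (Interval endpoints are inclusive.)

6

By right end: [1,2]  [2,3]  [0,4]  [3,6]  [3,7]  [6,9]  [10,11]  [13,14]
[1,2] uncovered → point at 2; [3,6] uncovered → point at 6; [10,11] uncovered → point at 11; [13,14] uncovered → point at 14.
Points: 2, 6, 11, 14 (4 total).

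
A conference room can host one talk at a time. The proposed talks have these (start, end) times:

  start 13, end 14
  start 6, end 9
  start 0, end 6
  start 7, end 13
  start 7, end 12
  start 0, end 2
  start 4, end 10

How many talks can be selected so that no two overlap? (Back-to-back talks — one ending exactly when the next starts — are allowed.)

Order by finish time; keep every interval that doesn't clash with the previous kept one.
Sorted by end: (0,2)  (0,6)  (6,9)  (4,10)  (7,12)  (7,13)  (13,14)
take (0,2); skip (0,6); take (6,9); take (13,14).
Selected 3 talks.

3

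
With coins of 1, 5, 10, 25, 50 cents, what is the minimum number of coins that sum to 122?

6

Greedy: take as many of the largest coin as possible, then repeat with the remainder.
122 − 2×50→22 − 2×10→2 − 2×1→0
Total coins = 2 + 2 + 2 = 6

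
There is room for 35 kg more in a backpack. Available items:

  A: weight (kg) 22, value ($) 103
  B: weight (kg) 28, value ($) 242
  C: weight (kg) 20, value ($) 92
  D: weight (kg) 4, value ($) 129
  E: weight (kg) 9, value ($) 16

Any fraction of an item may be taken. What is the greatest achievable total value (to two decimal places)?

385.05

Order: D (129/4=32.25) > B (242/28=8.64) > A (103/22=4.68) > C (92/20=4.60) > E (16/9=1.78)
Fill: take D (4 @ 129) → take B (28 @ 242) → take 3/22 of A → 14.05; 35/35 used.
Total value = 385.05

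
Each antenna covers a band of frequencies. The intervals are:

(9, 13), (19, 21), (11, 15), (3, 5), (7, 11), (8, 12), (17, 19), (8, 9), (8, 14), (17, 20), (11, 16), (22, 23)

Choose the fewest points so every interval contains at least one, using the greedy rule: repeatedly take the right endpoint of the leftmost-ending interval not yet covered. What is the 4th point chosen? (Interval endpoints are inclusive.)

19

Process intervals by earliest right end; each time one isn't hit yet, stab at its right endpoint.
By right end: [3,5]  [8,9]  [7,11]  [8,12]  [9,13]  [8,14]  [11,15]  [11,16]  [17,19]  [17,20]  [19,21]  [22,23]
[3,5] uncovered → point at 5; [8,9] uncovered → point at 9; [11,15] uncovered → point at 15; [17,19] uncovered → point at 19; [22,23] uncovered → point at 23.
Points: 5, 9, 15, 19, 23 (5 total).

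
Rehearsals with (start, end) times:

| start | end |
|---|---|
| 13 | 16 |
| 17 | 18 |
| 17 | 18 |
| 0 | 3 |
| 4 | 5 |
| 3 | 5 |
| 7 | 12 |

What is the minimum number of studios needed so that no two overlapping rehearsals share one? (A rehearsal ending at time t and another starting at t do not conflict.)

2

The answer is the maximum number of intervals overlapping at any instant.
Events (time:±→running): 0:+→1 3:-→0 3:+→1 4:+→2 … peak 2.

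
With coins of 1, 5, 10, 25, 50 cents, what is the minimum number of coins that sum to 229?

9

229 − 4×50→29 − 1×25→4 − 4×1→0
Total coins = 4 + 1 + 4 = 9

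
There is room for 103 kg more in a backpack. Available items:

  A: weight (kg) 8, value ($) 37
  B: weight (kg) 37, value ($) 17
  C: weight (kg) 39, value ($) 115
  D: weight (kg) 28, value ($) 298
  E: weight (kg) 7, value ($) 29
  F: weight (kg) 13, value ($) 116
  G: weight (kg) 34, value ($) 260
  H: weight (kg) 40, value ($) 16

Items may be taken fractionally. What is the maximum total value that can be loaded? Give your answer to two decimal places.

Sort by value per unit weight and fill in that order.
Ratios (sorted): D 10.64, F 8.92, G 7.65, A 4.62, E 4.14, C 2.95, B 0.46, H 0.40
take D (28 @ 298); take F (13 @ 116); take G (34 @ 260); take A (8 @ 37); take E (7 @ 29); take 13/39 of C → 38.33. Capacity used 103/103.
Total value = 778.33

778.33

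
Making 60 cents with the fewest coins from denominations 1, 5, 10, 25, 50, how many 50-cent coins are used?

1

Greedy: take as many of the largest coin as possible, then repeat with the remainder.
60 = 1×50 + 1×10
Count of 50: 1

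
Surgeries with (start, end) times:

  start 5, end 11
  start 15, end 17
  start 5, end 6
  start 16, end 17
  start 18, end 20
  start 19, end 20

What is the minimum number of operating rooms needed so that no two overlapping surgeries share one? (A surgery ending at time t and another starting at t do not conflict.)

starts: [5, 5, 15, 16, 18, 19]
ends:   [6, 11, 17, 17, 20, 20]
s5→1 s5→2  — peak 2.

2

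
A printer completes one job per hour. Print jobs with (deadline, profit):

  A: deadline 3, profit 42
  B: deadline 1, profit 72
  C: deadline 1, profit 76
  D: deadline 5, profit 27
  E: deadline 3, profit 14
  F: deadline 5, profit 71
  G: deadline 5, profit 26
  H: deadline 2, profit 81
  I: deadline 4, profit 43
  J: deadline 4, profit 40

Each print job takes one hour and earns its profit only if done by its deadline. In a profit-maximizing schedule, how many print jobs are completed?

5

Sort by profit descending; place each in the latest free slot ≤ its deadline.
By profit: H(d2,81), C(d1,76), B(d1,72), F(d5,71), I(d4,43), A(d3,42), J(d4,40), D(d5,27), G(d5,26), E(d3,14)
H→slot 2; C→slot 1; B skipped; F→slot 5; I→slot 4; A→slot 3; J skipped; D skipped; G skipped; E skipped.
5 of 10 scheduled.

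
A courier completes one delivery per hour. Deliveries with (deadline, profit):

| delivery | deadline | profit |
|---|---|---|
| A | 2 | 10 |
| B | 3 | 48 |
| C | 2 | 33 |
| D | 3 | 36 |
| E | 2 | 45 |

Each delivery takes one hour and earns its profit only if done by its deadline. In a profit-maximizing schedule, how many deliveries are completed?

3

Sort by profit descending; place each in the latest free slot ≤ its deadline.
By profit: B(d3,48), E(d2,45), D(d3,36), C(d2,33), A(d2,10)
B→slot 3; E→slot 2; D→slot 1; C skipped; A skipped.
3 of 5 scheduled.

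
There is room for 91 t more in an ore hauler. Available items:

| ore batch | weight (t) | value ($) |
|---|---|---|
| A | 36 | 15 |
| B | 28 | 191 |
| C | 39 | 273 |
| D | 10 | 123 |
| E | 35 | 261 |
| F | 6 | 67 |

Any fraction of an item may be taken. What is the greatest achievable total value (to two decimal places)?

730.82

Greedy by value/weight ratio, highest first.
Ratios (sorted): D 12.30, F 11.17, E 7.46, C 7.00, B 6.82, A 0.42
take D (10 @ 123); take F (6 @ 67); take E (35 @ 261); take C (39 @ 273); take 1/28 of B → 6.82. Capacity used 91/91.
Total value = 730.82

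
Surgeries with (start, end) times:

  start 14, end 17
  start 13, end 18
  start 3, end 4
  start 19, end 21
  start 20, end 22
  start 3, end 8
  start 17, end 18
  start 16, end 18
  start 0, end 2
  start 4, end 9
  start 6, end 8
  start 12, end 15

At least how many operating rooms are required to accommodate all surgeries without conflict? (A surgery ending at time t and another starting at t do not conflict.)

3

Count concurrent intervals with a sweep; the peak is the room count.
Events (time:±→running): 0:+→1 2:-→0 3:+→1 3:+→2 4:-→1 4:+→2 6:+→3 … peak 3.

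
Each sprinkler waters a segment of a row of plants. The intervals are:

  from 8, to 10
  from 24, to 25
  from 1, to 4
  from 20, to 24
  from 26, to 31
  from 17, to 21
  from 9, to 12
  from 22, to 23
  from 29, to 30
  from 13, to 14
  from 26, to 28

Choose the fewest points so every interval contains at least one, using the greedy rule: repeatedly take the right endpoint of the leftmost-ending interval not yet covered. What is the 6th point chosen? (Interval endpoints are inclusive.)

Sort by right endpoint; whenever an interval is uncovered, place a point at its right end.
By right end: [1,4]  [8,10]  [9,12]  [13,14]  [17,21]  [22,23]  [20,24]  [24,25]  [26,28]  [29,30]  [26,31]
[1,4] uncovered → point at 4; [8,10] uncovered → point at 10; [13,14] uncovered → point at 14; [17,21] uncovered → point at 21; [22,23] uncovered → point at 23; [24,25] uncovered → point at 25; [26,28] uncovered → point at 28; [29,30] uncovered → point at 30.
Points: 4, 10, 14, 21, 23, 25, 28, 30 (8 total).

25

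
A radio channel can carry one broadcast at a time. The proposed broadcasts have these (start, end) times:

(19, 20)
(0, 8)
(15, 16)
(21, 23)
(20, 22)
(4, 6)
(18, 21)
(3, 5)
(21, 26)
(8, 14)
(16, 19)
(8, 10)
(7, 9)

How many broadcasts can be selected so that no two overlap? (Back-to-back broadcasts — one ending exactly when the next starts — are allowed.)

6

Order by finish time; keep every interval that doesn't clash with the previous kept one.
Sorted by end: (3,5)  (4,6)  (0,8)  (7,9)  (8,10)  (8,14)  (15,16)  (16,19)  (19,20)  (18,21)  (20,22)  (21,23)  (21,26)
take (3,5); skip (4,6); take (7,9); skip (8,14); take (15,16); take (16,19); take (19,20); skip (18,21); take (20,22); skip (21,23).
Selected 6 broadcasts.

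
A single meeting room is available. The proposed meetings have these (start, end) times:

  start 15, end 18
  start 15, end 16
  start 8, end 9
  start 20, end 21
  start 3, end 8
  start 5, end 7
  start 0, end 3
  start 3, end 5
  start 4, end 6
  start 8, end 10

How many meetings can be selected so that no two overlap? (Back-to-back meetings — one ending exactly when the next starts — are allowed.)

6

Greedy by earliest finish: after sorting by end time, pick each interval compatible with the last pick.
By end time: (0,3), (3,5), (4,6), (5,7), (3,8), (8,9), (8,10), (15,16), (15,18), (20,21).
Pick (0,3); next start ≥ 3 → (3,5); next start ≥ 5 → (5,7); next start ≥ 7 → (8,9); next start ≥ 9 → (15,16); next start ≥ 16 → (20,21).
Selected 6 meetings.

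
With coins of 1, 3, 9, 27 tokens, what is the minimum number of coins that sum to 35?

5

Use the largest denomination that fits, subtract, and repeat.
35 − 1×27→8 − 2×3→2 − 2×1→0
Total coins = 1 + 2 + 2 = 5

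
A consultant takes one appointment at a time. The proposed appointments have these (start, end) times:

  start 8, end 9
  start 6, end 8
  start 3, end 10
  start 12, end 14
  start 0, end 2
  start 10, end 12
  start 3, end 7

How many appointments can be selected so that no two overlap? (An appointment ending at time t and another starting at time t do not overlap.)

By end time: (0,2), (3,7), (6,8), (8,9), (3,10), (10,12), (12,14).
Pick (0,2); next start ≥ 2 → (3,7); next start ≥ 7 → (8,9); next start ≥ 9 → (10,12); next start ≥ 12 → (12,14).
Selected 5 appointments.

5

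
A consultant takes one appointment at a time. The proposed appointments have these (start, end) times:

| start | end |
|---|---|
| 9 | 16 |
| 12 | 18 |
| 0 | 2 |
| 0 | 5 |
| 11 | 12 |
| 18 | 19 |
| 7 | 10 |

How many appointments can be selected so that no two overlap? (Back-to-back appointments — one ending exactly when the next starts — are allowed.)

5

Order by finish time; keep every interval that doesn't clash with the previous kept one.
Sorted by end: (0,2)  (0,5)  (7,10)  (11,12)  (9,16)  (12,18)  (18,19)
take (0,2); take (7,10); take (11,12); take (12,18); take (18,19).
Selected 5 appointments.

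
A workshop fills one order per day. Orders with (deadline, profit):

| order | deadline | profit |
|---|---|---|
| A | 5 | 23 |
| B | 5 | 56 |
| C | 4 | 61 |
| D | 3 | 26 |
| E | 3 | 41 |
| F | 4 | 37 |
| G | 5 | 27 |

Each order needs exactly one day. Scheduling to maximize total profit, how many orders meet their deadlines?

5

Profit order: C=61 B=56 E=41 F=37 G=27 D=26 A=23
Assign: C→slot 4, B→slot 5, E→slot 3, F→slot 2, G→slot 1, D skipped, A skipped.
Slots: [1:G] [2:F] [3:E] [4:C] [5:B]
5 of 7 scheduled.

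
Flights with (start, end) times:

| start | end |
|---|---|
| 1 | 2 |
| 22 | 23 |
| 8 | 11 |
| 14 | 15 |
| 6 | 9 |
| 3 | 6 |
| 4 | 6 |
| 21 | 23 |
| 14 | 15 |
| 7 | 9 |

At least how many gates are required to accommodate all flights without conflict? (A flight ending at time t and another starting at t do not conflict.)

Events (time:±→running): 1:+→1 2:-→0 3:+→1 4:+→2 6:-→1 6:-→0 6:+→1 7:+→2 8:+→3 … peak 3.

3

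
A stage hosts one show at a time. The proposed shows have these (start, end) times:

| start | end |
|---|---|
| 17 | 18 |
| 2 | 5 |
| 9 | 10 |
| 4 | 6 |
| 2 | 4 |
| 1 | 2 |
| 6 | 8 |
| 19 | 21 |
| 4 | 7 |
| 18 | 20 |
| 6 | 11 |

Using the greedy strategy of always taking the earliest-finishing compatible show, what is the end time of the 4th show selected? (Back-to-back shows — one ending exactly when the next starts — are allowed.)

8

Sort by end time and greedily take each interval whose start is ≥ the last chosen end.
Sorted by end: (1,2)  (2,4)  (2,5)  (4,6)  (4,7)  (6,8)  (9,10)  (6,11)  (17,18)  (18,20)  (19,21)
take (1,2); take (2,4); skip (2,5); take (4,6); take (6,8); take (9,10); skip (6,11); take (17,18); take (18,20); skip (19,21).
Selected: (1,2) (2,4) (4,6) (6,8) (9,10) (17,18) (18,20)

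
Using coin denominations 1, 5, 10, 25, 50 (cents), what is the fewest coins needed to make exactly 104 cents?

6

104 − 2×50→4 − 4×1→0
Total coins = 2 + 4 = 6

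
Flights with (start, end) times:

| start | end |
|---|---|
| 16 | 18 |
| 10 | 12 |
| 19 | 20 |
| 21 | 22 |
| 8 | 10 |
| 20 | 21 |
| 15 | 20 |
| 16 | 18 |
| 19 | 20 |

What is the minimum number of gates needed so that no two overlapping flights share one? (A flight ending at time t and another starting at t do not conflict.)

3

starts: [8, 10, 15, 16, 16, 19, 19, 20, 21]
ends:   [10, 12, 18, 18, 20, 20, 20, 21, 22]
s8→1 e10→0 s10→1 e12→0 s15→1 s16→2 s16→3  — peak 3.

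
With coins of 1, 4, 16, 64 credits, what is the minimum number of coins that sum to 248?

Use the largest denomination that fits, subtract, and repeat.
248 − 3×64→56 − 3×16→8 − 2×4→0
Total coins = 3 + 3 + 2 = 8

8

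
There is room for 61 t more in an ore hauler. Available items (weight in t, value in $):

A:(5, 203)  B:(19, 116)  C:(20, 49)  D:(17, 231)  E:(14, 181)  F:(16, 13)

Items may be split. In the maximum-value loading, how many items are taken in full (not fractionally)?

4

Sort by value per unit weight and fill in that order.
Order: A (203/5=40.60) > D (231/17=13.59) > E (181/14=12.93) > B (116/19=6.11) > C (49/20=2.45) > F (13/16=0.81)
Fill: take A (5 @ 203) → take D (17 @ 231) → take E (14 @ 181) → take B (19 @ 116) → take 6/20 of C → 14.70; 61/61 used.
4 item(s) taken whole; one partial (take 6/20 of C).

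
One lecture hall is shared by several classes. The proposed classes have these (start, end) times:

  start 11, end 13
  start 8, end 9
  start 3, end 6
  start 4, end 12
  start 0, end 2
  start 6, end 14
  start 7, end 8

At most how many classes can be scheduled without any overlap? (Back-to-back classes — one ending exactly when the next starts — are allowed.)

Sorted by end: (0,2)  (3,6)  (7,8)  (8,9)  (4,12)  (11,13)  (6,14)
take (0,2); take (3,6); take (7,8); take (8,9); skip (4,12); take (11,13).
Selected 5 classes.

5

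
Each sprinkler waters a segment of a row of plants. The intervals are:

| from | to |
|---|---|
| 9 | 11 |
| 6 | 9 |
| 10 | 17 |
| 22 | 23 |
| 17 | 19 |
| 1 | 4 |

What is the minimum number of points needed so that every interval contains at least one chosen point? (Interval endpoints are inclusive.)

Sort by right endpoint; whenever an interval is uncovered, place a point at its right end.
By right end: [1,4]  [6,9]  [9,11]  [10,17]  [17,19]  [22,23]
[1,4] uncovered → point at 4; [6,9] uncovered → point at 9; [10,17] uncovered → point at 17; [22,23] uncovered → point at 23.
Points: 4, 9, 17, 23 (4 total).

4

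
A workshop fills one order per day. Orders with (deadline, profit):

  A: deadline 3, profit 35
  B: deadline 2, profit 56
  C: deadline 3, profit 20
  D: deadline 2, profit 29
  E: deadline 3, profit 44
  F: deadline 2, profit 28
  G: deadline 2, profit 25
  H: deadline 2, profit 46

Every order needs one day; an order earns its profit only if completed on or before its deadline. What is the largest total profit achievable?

146

Profit order: B=56 H=46 E=44 A=35 D=29 F=28 G=25 C=20
Assign: B→slot 2, H→slot 1, E→slot 3, A skipped, D skipped, F skipped, G skipped, C skipped.
Slots: [1:H] [2:B] [3:E]
Profit = 46 + 56 + 44 = 146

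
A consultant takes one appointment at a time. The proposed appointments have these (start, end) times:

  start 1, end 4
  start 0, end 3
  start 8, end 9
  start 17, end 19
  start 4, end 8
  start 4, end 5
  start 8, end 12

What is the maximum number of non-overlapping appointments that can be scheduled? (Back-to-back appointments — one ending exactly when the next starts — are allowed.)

Sort by end time and greedily take each interval whose start is ≥ the last chosen end.
By end time: (0,3), (1,4), (4,5), (4,8), (8,9), (8,12), (17,19).
Pick (0,3); next start ≥ 3 → (4,5); next start ≥ 5 → (8,9); next start ≥ 9 → (17,19).
Selected 4 appointments.

4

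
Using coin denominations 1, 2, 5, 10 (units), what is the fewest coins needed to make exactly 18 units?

18 = 1×10 + 1×5 + 1×2 + 1×1
Total coins = 1 + 1 + 1 + 1 = 4

4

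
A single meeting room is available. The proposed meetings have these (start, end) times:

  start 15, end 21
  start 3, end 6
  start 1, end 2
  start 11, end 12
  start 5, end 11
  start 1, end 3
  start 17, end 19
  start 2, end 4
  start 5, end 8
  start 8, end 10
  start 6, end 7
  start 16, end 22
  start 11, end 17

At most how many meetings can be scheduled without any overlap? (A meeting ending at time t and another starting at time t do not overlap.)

6

Order by finish time; keep every interval that doesn't clash with the previous kept one.
Sorted by end: (1,2)  (1,3)  (2,4)  (3,6)  (6,7)  (5,8)  (8,10)  (5,11)  (11,12)  (11,17)  (17,19)  (15,21)  (16,22)
take (1,2); take (2,4); skip (3,6); take (6,7); skip (5,8); take (8,10); take (11,12); take (17,19); skip (15,21); skip (16,22).
Selected 6 meetings.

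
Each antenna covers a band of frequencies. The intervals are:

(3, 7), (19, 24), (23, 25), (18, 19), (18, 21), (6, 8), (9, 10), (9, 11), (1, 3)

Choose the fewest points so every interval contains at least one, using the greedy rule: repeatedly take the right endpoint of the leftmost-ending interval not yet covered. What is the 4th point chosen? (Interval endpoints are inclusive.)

Process intervals by earliest right end; each time one isn't hit yet, stab at its right endpoint.
Sorted: [1,3] [3,7] [6,8] [9,10] [9,11] [18,19] [18,21] [19,24] [23,25]
{[1,3],[3,7]} hit by 3; {[6,8]} hit by 8; {[9,10],[9,11]} hit by 10; {[18,19],[18,21],[19,24]} hit by 19; {[23,25]} hit by 25.
Points: 3, 8, 10, 19, 25 (5 total).

19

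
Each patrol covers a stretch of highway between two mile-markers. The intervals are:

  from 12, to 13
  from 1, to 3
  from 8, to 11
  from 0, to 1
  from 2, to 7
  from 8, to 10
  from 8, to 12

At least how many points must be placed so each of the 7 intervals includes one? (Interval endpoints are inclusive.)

4

Process intervals by earliest right end; each time one isn't hit yet, stab at its right endpoint.
By right end: [0,1]  [1,3]  [2,7]  [8,10]  [8,11]  [8,12]  [12,13]
[0,1] uncovered → point at 1; [2,7] uncovered → point at 7; [8,10] uncovered → point at 10; [12,13] uncovered → point at 13.
Points: 1, 7, 10, 13 (4 total).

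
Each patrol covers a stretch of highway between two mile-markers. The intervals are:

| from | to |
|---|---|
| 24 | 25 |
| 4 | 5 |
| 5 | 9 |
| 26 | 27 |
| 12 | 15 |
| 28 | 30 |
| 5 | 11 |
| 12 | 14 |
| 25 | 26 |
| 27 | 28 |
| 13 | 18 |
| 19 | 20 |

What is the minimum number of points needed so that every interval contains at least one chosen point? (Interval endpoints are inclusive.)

Sorted: [4,5] [5,9] [5,11] [12,14] [12,15] [13,18] [19,20] [24,25] [25,26] [26,27] [27,28] [28,30]
{[4,5],[5,9],[5,11]} hit by 5; {[12,14],[12,15],[13,18]} hit by 14; {[19,20]} hit by 20; {[24,25],[25,26]} hit by 25; {[26,27],[27,28]} hit by 27; {[28,30]} hit by 30.
Points: 5, 14, 20, 25, 27, 30 (6 total).

6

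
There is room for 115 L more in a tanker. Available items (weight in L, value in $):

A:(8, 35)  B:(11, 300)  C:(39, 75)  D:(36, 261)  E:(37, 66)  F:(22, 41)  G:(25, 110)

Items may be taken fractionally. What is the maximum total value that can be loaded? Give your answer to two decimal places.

773.31

Ratios (sorted): B 27.27, D 7.25, G 4.40, A 4.38, C 1.92, F 1.86, E 1.78
take B (11 @ 300); take D (36 @ 261); take G (25 @ 110); take A (8 @ 35); take 35/39 of C → 67.31. Capacity used 115/115.
Total value = 773.31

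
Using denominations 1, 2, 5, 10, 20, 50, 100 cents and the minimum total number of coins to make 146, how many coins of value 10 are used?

0

Use the largest denomination that fits, subtract, and repeat.
146 = 1×100 + 2×20 + 1×5 + 1×1
Count of 10: 0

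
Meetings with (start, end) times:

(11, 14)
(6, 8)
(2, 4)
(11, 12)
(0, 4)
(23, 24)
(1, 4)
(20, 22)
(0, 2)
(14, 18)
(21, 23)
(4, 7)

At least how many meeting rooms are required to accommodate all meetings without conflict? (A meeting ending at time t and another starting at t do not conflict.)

3

The answer is the maximum number of intervals overlapping at any instant.
Events (time:±→running): 0:+→1 0:+→2 1:+→3 … peak 3.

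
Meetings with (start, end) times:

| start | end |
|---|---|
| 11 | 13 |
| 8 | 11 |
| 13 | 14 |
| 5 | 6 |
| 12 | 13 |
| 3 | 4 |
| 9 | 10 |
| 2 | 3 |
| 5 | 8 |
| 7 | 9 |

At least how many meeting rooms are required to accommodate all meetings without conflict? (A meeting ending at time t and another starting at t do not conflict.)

Count concurrent intervals with a sweep; the peak is the room count.
Events (time:±→running): 2:+→1 3:-→0 3:+→1 4:-→0 5:+→1 5:+→2 … peak 2.

2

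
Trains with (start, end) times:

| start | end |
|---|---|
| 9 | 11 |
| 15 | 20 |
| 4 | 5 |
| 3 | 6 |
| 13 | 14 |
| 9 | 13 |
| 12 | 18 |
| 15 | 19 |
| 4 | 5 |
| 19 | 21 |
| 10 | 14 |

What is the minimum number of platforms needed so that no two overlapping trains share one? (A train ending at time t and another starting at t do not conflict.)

3

starts: [3, 4, 4, 9, 9, 10, 12, 13, 15, 15, 19]
ends:   [5, 5, 6, 11, 13, 14, 14, 18, 19, 20, 21]
s3→1 s4→2 s4→3  — peak 3.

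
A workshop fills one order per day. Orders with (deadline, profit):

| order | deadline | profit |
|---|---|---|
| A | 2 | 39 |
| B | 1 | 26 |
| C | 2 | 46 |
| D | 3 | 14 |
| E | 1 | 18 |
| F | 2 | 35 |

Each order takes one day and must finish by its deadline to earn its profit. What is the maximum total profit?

Take jobs in profit order; each goes to the latest open slot no later than its deadline.
Profit order: C=46 A=39 F=35 B=26 E=18 D=14
Assign: C→slot 2, A→slot 1, F skipped, B skipped, E skipped, D→slot 3.
Slots: [1:A] [2:C] [3:D]
Profit = 39 + 46 + 14 = 99

99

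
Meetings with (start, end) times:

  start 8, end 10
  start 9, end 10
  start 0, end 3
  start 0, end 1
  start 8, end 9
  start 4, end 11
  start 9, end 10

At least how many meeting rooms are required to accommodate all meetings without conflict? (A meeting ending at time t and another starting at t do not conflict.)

Events (time:±→running): 0:+→1 0:+→2 1:-→1 3:-→0 4:+→1 8:+→2 8:+→3 9:-→2 9:+→3 9:+→4 … peak 4.

4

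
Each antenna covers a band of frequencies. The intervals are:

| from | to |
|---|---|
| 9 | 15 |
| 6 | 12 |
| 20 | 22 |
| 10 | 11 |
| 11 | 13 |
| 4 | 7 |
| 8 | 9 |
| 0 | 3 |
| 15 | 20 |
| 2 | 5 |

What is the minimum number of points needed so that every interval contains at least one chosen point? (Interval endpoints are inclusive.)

5

Sort by right endpoint; whenever an interval is uncovered, place a point at its right end.
Sorted: [0,3] [2,5] [4,7] [8,9] [10,11] [6,12] [11,13] [9,15] [15,20] [20,22]
{[0,3],[2,5]} hit by 3; {[4,7]} hit by 7; {[8,9]} hit by 9; {[10,11],[6,12],[11,13],[9,15]} hit by 11; {[15,20],[20,22]} hit by 20.
Points: 3, 7, 9, 11, 20 (5 total).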